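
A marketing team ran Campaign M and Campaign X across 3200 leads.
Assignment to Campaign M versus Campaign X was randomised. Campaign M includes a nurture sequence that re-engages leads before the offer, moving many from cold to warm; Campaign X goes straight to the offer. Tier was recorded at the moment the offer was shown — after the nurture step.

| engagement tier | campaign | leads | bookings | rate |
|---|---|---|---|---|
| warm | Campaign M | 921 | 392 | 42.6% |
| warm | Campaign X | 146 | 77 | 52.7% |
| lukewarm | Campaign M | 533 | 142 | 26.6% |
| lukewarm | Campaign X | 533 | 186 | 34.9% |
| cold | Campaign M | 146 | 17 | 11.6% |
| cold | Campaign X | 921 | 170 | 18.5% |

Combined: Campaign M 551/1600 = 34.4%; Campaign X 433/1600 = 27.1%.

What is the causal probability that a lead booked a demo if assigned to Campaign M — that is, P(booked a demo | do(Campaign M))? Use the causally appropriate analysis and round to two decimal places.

0.34

Campaign X is higher inside every engagement tier stratum but Campaign M is higher in aggregate. Whether to stratify depends on how engagement tier relates to the campaign.
Stratifying would compare campaigns among leads the campaigns themselves sorted into engagement tier groups — a form of selection on an intermediate. The unconditioned pooled rates give the total causal effect.
So P(outcome | do(Campaign M)) is just the pooled rate for Campaign M: 551/1600 = 0.344.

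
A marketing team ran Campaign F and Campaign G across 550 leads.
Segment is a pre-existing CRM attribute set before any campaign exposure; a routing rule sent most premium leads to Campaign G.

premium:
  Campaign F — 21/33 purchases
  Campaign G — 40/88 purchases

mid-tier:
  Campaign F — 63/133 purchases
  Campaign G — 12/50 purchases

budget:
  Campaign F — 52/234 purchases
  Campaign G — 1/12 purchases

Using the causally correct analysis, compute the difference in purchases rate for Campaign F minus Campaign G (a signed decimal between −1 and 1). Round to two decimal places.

+0.18

Here customer segment is a common cause — it drives both which campaign a case falls under and the outcome. The crude comparison mixes populations; the stratum-specific rates are the causally relevant ones.
Adjusting over the population distribution of customer segment: 0.220·(0.636−0.455) + 0.333·(0.474−0.240) + 0.447·(0.222−0.083) = +0.180.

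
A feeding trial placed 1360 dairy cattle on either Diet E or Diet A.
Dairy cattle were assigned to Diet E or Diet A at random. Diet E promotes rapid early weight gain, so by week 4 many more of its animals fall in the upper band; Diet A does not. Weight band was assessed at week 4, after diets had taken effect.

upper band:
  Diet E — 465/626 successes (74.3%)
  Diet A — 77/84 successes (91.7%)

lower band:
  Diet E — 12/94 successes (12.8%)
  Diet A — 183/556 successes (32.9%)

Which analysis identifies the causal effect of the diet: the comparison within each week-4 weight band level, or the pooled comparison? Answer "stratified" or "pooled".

pooled

Within every week-4 weight band level Diet A has the higher rate, yet pooled Diet E does — Simpson's reversal.
The distribution of week-4 weight band is itself part of what the diet does — it is an intermediate outcome. Holding it fixed would remove that part of the effect; the total effect is the pooled difference.
Pooled: Diet E 66.2% vs Diet A 40.6%; Diet E is higher overall.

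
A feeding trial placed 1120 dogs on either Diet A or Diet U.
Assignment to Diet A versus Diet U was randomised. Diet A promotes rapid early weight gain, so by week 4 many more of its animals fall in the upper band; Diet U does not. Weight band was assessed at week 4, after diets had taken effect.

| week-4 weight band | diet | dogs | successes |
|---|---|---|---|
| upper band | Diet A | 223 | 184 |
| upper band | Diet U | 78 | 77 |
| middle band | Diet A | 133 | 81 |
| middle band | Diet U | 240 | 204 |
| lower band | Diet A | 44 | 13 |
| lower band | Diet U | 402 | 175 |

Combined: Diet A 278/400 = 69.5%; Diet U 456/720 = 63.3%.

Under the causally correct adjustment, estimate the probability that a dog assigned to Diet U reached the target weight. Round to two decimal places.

0.63

Week-4 weight band lies on the pathway diet → week-4 weight band → outcome, so adjusting for it blocks the indirect effect. For the total causal effect of diet, use the unadjusted pooled rates.
So P(outcome | do(Diet U)) is just the pooled rate for Diet U: 456/720 = 0.633.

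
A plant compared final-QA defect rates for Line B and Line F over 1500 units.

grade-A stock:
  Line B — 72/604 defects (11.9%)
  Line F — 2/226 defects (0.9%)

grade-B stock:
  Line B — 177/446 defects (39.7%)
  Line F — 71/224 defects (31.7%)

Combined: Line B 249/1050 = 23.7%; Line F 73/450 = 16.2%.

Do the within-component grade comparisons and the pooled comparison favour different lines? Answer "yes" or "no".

no

Within each component grade level (grade-A stock 11.9% vs 0.9%; grade-B stock 39.7% vs 31.7%), Line F has the lower rate every time. Pooled: 23.7% vs 16.2% — Line F has the lower rate overall. They agree.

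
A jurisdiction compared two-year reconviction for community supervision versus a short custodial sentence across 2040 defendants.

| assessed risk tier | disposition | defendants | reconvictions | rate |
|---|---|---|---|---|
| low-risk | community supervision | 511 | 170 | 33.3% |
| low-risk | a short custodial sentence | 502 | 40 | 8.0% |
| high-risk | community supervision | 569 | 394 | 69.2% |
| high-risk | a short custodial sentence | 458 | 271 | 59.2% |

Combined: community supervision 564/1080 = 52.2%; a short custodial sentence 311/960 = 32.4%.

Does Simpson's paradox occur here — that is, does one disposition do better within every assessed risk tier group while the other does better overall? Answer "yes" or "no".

no

Within each assessed risk tier level (low-risk 33.3% vs 8.0%; high-risk 69.2% vs 59.2%), a short custodial sentence has the lower rate every time. Pooled: 52.2% vs 32.4% — a short custodial sentence has the lower rate overall. They agree.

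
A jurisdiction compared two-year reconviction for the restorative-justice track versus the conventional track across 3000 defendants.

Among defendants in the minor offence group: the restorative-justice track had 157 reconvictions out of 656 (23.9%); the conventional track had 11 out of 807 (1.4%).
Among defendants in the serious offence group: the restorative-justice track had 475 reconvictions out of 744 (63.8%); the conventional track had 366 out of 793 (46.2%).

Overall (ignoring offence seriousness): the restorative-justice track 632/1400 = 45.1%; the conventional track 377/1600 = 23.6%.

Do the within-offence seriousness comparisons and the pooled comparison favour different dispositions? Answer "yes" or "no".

no

Within each offence seriousness level (minor offence 23.9% vs 1.4%; serious offence 63.8% vs 46.2%), the conventional track has the lower rate every time. Pooled: 45.1% vs 23.6% — the conventional track has the lower rate overall. They agree.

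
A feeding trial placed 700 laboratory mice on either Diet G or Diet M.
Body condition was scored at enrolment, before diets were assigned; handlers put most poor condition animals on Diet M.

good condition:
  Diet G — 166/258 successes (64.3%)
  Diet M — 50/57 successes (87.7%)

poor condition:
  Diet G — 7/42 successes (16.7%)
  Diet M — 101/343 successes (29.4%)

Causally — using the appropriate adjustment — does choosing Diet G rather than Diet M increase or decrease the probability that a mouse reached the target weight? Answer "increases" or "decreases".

decreases

Starting body condition differs across diets for reasons unrelated to any effect of the diet itself, and it separately predicts the outcome — a classic confounder. We must compare within starting body condition levels.
Within each level — good condition: 64.3% vs 87.7%; poor condition: 16.7% vs 29.4% — Diet M is higher every time.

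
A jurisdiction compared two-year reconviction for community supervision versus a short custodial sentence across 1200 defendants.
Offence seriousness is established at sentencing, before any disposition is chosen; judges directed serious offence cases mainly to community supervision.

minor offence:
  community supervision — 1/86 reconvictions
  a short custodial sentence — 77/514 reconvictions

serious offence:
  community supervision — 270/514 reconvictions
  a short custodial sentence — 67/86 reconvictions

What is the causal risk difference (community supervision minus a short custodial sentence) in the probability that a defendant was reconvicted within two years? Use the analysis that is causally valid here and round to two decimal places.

-0.20

community supervision is lower inside every offence seriousness stratum but a short custodial sentence is lower in aggregate. Whether to stratify depends on how offence seriousness relates to the disposition.
Offence seriousness satisfies the back-door criterion: it is not a descendant of the disposition, and it blocks the spurious path from disposition to outcome. Adjusting for it (i.e., using the within-offence seriousness rates) gives the causal effect.
Adjusting over the population distribution of offence seriousness: 0.500·(0.012−0.150) + 0.500·(0.525−0.779) = -0.196.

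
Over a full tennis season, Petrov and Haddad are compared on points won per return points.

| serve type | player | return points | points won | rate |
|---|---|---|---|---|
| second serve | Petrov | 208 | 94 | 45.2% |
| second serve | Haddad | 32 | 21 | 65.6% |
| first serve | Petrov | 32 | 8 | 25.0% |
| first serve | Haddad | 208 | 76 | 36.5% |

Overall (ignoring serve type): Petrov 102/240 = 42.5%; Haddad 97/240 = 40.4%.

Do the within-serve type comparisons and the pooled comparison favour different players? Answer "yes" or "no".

Within each serve type level (second serve 45.2% vs 65.6%; first serve 25.0% vs 36.5%), Haddad has the higher rate every time. Pooled: 42.5% vs 40.4% — Petrov has the higher rate overall. The two comparisons disagree.

yes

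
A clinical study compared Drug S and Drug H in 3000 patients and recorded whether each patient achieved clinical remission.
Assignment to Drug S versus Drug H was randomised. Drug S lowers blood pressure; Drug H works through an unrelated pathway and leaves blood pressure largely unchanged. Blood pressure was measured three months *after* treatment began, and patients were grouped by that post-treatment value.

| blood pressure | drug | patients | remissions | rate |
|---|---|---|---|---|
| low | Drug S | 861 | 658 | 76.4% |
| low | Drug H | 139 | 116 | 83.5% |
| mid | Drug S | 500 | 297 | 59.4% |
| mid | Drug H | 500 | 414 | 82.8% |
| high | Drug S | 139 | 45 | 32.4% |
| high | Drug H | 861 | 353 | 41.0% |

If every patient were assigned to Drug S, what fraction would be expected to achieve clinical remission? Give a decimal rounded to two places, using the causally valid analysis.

0.67

Blood pressure is downstream of the drug. One should not condition on a consequence of treatment, so the overall rates are the right comparison.
So P(outcome | do(Drug S)) is just the pooled rate for Drug S: 1000/1500 = 0.667.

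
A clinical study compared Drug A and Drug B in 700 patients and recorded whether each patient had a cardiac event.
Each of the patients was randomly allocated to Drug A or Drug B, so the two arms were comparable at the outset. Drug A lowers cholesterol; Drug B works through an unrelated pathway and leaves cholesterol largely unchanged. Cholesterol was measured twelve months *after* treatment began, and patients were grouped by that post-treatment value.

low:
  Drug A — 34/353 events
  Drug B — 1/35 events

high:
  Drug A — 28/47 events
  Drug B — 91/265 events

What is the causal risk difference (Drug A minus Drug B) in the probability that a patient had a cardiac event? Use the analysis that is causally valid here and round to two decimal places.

The stratified and pooled comparisons disagree (Drug B wins within each cholesterol; Drug A wins overall), so the answer turns on the causal role of cholesterol.
Cholesterol is downstream of the drug. One should not condition on a consequence of treatment, so the overall rates are the right comparison.
The causal difference is the pooled difference: 0.155 − 0.307 = -0.152.

-0.15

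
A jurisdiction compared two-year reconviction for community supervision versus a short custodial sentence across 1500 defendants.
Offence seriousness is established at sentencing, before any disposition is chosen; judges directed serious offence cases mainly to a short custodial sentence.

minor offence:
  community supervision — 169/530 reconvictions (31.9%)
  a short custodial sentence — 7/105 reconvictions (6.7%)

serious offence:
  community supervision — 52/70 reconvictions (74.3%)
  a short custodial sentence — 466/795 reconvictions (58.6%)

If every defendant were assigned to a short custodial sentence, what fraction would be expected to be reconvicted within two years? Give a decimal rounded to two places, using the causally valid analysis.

Nothing the disposition does changes offence seriousness; the imbalance is an allocation artefact. With offence seriousness also predicting the outcome, the pooled figure is confounded, and the within-stratum comparison is the causal one.
Standardising a short custodial sentence to the population offence seriousness mix: 0.423·7/105 + 0.577·466/795 = 0.366.

0.37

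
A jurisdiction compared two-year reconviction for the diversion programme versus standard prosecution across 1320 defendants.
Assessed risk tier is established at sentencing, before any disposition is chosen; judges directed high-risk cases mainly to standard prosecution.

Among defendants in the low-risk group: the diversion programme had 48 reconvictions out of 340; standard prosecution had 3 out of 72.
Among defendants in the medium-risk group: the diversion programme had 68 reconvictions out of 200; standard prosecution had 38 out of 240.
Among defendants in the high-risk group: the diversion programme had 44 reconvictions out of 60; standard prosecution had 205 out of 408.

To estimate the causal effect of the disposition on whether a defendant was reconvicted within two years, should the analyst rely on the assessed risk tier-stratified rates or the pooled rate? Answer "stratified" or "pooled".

Assessed risk tier differs across dispositions for reasons unrelated to any effect of the disposition itself, and it separately predicts the outcome — a classic confounder. We must compare within assessed risk tier levels.
Within each level — low-risk: 14.1% vs 4.2%; medium-risk: 34.0% vs 15.8%; high-risk: 73.3% vs 50.2% — standard prosecution is lower every time.

stratified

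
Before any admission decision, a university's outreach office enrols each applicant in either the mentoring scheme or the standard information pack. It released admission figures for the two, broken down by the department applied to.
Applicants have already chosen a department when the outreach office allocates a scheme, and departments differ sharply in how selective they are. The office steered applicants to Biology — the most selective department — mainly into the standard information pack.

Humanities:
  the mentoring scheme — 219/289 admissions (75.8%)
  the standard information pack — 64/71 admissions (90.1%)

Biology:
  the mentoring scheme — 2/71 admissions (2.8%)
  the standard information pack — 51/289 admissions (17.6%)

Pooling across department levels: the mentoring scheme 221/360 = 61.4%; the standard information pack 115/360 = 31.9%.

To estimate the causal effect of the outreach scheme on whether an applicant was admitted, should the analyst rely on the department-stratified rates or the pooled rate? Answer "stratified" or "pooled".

The stratified and pooled comparisons disagree (the standard information pack wins within each department; the mentoring scheme wins overall), so the answer turns on the causal role of department.
Here department is a common cause — it drives both which outreach scheme a case falls under and the outcome. The crude comparison mixes populations; the stratum-specific rates are the causally relevant ones.
Within each level — Humanities: 75.8% vs 90.1%; Biology: 2.8% vs 17.6% — the standard information pack is higher every time.

stratified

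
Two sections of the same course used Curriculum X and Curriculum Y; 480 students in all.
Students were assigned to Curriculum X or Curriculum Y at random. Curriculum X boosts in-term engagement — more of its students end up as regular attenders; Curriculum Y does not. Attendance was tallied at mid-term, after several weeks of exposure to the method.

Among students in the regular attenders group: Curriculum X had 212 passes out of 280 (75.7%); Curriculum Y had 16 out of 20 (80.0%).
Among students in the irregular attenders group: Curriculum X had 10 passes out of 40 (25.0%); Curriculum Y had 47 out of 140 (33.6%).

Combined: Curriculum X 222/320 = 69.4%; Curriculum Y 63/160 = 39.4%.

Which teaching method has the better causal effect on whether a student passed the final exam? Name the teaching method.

Stratifying would compare teaching methods among students the teaching methods themselves sorted into mid-term attendance groups — a form of selection on an intermediate. The unconditioned pooled rates give the total causal effect.
Pooled: Curriculum X 69.4% vs Curriculum Y 39.4%; Curriculum X is higher overall.

Curriculum X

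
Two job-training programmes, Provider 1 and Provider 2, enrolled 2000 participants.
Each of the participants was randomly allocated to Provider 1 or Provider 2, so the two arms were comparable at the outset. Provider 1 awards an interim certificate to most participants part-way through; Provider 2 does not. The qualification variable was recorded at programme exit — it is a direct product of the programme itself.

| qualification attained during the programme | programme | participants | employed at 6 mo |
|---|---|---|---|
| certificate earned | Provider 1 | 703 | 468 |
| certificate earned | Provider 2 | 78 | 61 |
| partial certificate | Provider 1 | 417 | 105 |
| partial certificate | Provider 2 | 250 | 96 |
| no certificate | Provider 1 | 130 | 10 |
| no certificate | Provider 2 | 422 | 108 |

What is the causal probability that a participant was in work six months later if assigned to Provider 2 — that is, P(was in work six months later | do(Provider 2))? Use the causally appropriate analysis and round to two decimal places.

Within every qualification attained during the programme level Provider 2 has the higher rate, yet pooled Provider 1 does — Simpson's reversal.
Qualification attained during the programme is recorded after the programme and is itself shifted by it — it sits on the causal path from programme to outcome. Conditioning on a mediator would strip out part of the effect we want; the pooled comparison gives the total causal effect.
So P(outcome | do(Provider 2)) is just the pooled rate for Provider 2: 265/750 = 0.353.

0.35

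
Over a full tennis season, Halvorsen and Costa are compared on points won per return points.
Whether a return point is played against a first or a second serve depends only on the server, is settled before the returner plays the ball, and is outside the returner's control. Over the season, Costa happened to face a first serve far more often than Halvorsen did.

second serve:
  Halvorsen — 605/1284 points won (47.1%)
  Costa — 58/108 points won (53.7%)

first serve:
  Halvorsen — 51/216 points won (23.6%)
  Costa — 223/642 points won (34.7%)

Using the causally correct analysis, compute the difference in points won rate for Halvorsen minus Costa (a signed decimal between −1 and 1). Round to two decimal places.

-0.08

Nothing the player does changes serve type; the imbalance is an allocation artefact. With serve type also predicting the outcome, the pooled figure is confounded, and the within-stratum comparison is the causal one.
Adjusting over the population distribution of serve type: 0.619·(0.471−0.537) + 0.381·(0.236−0.347) = -0.083.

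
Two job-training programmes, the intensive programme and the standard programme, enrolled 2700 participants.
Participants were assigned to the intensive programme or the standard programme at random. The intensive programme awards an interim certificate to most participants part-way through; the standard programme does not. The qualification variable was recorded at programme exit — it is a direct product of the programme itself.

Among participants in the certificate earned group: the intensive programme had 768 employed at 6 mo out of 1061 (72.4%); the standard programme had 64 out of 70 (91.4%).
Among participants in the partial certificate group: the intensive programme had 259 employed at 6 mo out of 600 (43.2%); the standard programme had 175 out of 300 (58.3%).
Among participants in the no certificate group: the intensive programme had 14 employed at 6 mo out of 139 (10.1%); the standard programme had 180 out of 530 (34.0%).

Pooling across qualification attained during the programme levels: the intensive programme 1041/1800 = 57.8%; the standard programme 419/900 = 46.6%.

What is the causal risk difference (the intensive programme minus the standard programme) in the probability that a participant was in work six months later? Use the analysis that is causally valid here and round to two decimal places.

+0.11

The distribution of qualification attained during the programme is itself part of what the programme does — it is an intermediate outcome. Holding it fixed would remove that part of the effect; the total effect is the pooled difference.
The causal difference is the pooled difference: 0.578 − 0.466 = +0.113.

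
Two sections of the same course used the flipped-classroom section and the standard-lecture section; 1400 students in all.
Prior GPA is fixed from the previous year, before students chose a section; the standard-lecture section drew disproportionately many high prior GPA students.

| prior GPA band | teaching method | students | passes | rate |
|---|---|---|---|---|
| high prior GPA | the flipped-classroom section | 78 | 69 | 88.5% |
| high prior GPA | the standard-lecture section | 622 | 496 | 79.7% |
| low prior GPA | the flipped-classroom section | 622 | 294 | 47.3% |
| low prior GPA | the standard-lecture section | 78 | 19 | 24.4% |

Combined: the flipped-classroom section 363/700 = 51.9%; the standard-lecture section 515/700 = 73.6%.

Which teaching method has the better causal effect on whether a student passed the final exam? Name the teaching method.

The prior GPA band-specific comparison favours the flipped-classroom section throughout, but the pooled figures favour the standard-lecture section. The question is whether to condition on prior GPA band.
Nothing the teaching method does changes prior GPA band; the imbalance is an allocation artefact. With prior GPA band also predicting the outcome, the pooled figure is confounded, and the within-stratum comparison is the causal one.
Within each level — high prior GPA: 88.5% vs 79.7%; low prior GPA: 47.3% vs 24.4% — the flipped-classroom section is higher every time.

the flipped-classroom section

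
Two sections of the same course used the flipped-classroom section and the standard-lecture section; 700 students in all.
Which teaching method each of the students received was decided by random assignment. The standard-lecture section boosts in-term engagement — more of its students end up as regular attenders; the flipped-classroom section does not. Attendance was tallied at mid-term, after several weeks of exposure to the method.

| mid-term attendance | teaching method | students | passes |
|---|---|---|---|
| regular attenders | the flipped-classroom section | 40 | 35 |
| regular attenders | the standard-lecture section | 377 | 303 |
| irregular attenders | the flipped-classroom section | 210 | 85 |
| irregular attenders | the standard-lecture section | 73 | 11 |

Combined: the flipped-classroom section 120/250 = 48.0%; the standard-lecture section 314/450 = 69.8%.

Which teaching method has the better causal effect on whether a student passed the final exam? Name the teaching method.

Stratifying would compare teaching methods among students the teaching methods themselves sorted into mid-term attendance groups — a form of selection on an intermediate. The unconditioned pooled rates give the total causal effect.
Pooled: the flipped-classroom section 48.0% vs the standard-lecture section 69.8%; the standard-lecture section is higher overall.

the standard-lecture section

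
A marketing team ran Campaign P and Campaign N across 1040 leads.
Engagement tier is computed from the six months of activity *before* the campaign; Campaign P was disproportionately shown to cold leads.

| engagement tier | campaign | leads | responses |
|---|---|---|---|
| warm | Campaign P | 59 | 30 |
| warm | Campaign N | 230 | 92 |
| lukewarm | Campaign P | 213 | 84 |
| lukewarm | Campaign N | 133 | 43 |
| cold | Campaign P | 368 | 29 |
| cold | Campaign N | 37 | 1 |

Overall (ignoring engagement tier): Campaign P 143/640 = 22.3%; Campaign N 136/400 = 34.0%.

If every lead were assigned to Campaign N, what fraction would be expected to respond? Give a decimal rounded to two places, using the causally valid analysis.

0.23

Within every engagement tier level Campaign P has the higher rate, yet pooled Campaign N does — Simpson's reversal.
Engagement tier satisfies the back-door criterion: it is not a descendant of the campaign, and it blocks the spurious path from campaign to outcome. Adjusting for it (i.e., using the within-engagement tier rates) gives the causal effect.
Standardising Campaign N to the population engagement tier mix: 0.278·92/230 + 0.333·43/133 + 0.389·1/37 = 0.229.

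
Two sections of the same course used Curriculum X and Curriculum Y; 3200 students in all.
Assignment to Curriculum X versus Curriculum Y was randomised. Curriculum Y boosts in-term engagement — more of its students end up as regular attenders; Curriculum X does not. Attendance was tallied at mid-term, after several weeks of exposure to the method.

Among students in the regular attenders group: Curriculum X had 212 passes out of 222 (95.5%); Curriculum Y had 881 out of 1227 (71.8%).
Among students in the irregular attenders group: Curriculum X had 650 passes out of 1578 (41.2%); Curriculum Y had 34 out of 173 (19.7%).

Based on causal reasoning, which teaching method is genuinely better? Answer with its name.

Curriculum Y

Mid-term attendance here is a post-treatment variable shaped by the teaching method; conditioning on it would introduce bias rather than remove it. The overall comparison is the causal one.
Pooled: Curriculum X 47.9% vs Curriculum Y 65.4%; Curriculum Y is higher overall.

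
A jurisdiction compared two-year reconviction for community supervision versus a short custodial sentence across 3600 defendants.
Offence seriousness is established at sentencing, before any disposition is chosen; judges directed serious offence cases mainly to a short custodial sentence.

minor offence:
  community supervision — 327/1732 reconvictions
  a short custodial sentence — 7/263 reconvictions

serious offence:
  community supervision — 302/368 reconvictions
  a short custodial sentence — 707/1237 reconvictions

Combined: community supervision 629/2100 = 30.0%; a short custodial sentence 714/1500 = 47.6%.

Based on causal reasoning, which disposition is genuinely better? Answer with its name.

a short custodial sentence

The stratified and pooled comparisons disagree (a short custodial sentence wins within each offence seriousness; community supervision wins overall), so the answer turns on the causal role of offence seriousness.
Offence seriousness differs across dispositions for reasons unrelated to any effect of the disposition itself, and it separately predicts the outcome — a classic confounder. We must compare within offence seriousness levels.
Within each level — minor offence: 18.9% vs 2.7%; serious offence: 82.1% vs 57.2% — a short custodial sentence is lower every time.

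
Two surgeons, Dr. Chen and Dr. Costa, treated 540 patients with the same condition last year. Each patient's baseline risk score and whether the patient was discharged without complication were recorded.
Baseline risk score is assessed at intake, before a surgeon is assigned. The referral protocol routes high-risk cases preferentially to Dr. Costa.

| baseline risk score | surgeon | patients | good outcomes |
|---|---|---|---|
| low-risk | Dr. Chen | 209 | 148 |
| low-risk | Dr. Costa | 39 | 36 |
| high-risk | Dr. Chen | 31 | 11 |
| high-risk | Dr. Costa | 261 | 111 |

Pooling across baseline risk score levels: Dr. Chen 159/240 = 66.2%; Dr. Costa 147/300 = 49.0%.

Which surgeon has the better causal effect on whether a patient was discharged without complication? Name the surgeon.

Baseline risk score is set before the surgeon has any effect — it is not caused by the surgeon — and it independently drives the outcome. That makes it a confounder, so the causal comparison is within baseline risk score levels.
Within each level — low-risk: 70.8% vs 92.3%; high-risk: 35.5% vs 42.5% — Dr. Costa is higher every time.

Dr. Costa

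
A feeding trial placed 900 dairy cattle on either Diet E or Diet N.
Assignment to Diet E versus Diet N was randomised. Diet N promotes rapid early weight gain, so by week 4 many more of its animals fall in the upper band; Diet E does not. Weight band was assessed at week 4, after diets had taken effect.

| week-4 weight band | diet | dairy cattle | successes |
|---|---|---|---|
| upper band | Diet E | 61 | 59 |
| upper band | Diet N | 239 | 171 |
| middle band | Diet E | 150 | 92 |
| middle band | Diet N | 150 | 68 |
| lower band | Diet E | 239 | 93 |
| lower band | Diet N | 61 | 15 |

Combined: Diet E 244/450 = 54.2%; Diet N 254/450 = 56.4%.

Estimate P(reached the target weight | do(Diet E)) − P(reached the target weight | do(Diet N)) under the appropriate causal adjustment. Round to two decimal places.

Within every week-4 weight band level Diet E has the higher rate, yet pooled Diet N does — Simpson's reversal.
Because the diet influences week-4 weight band, week-4 weight band is a post-treatment mediator, not a confounder. Stratifying on it would bias the estimate; the causal effect is the crude pooled difference.
The causal difference is the pooled difference: 0.542 − 0.564 = -0.022.

-0.02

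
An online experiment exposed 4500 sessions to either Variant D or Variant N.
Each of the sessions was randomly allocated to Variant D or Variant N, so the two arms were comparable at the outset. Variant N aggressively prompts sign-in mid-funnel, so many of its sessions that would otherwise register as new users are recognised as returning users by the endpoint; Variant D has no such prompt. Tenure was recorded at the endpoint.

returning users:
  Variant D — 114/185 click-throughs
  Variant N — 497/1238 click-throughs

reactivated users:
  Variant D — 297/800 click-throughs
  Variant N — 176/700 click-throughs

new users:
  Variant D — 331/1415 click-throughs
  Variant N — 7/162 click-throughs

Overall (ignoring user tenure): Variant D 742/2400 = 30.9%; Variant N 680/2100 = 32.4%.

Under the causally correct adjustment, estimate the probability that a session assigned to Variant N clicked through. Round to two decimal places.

0.32

The user tenure-specific comparison favours Variant D throughout, but the pooled figures favour Variant N. The question is whether to condition on user tenure.
Because the variant influences user tenure, user tenure is a post-treatment mediator, not a confounder. Stratifying on it would bias the estimate; the causal effect is the crude pooled difference.
So P(outcome | do(Variant N)) is just the pooled rate for Variant N: 680/2100 = 0.324.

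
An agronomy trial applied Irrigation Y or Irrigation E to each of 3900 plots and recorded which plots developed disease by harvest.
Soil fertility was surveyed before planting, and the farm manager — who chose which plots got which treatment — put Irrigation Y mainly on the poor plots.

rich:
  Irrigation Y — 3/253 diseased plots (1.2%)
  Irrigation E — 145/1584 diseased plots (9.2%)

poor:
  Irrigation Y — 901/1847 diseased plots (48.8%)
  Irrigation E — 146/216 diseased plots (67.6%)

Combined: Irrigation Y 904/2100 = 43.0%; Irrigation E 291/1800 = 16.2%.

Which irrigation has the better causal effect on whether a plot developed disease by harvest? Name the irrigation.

Within every soil fertility level Irrigation Y has the lower rate, yet pooled Irrigation E does — Simpson's reversal.
Nothing the irrigation does changes soil fertility; the imbalance is an allocation artefact. With soil fertility also predicting the outcome, the pooled figure is confounded, and the within-stratum comparison is the causal one.
Within each level — rich: 1.2% vs 9.2%; poor: 48.8% vs 67.6% — Irrigation Y is lower every time.

Irrigation Y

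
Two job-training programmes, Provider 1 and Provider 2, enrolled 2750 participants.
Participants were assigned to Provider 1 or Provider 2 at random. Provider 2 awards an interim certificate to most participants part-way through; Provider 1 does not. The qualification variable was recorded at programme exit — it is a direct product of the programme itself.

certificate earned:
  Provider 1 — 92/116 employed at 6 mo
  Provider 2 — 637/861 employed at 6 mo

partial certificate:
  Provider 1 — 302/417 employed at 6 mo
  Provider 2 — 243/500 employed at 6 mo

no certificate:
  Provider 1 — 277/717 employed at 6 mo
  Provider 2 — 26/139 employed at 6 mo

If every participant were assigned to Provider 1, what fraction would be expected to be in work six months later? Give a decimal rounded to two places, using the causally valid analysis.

0.54

Because the programme influences qualification attained during the programme, qualification attained during the programme is a post-treatment mediator, not a confounder. Stratifying on it would bias the estimate; the causal effect is the crude pooled difference.
So P(outcome | do(Provider 1)) is just the pooled rate for Provider 1: 671/1250 = 0.537.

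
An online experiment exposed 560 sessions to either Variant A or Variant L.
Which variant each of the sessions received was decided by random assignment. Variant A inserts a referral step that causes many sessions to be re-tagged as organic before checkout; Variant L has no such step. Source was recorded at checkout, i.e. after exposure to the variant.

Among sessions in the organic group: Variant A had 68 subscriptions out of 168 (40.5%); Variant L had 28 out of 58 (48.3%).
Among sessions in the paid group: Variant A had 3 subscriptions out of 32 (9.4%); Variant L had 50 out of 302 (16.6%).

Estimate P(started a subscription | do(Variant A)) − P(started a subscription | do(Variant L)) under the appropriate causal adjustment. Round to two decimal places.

Because the variant influences traffic source, traffic source is a post-treatment mediator, not a confounder. Stratifying on it would bias the estimate; the causal effect is the crude pooled difference.
The causal difference is the pooled difference: 0.355 − 0.217 = +0.138.

+0.14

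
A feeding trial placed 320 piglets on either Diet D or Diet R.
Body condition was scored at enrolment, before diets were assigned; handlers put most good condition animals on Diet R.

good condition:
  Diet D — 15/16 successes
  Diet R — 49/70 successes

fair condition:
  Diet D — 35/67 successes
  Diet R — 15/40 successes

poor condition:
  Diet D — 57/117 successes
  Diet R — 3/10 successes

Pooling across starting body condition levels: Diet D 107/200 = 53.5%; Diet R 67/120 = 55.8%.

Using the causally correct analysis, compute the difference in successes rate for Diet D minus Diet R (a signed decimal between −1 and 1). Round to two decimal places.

+0.19

The starting body condition-specific comparison favours Diet D throughout, but the pooled figures favour Diet R. The question is whether to condition on starting body condition.
Starting body condition satisfies the back-door criterion: it is not a descendant of the diet, and it blocks the spurious path from diet to outcome. Adjusting for it (i.e., using the within-starting body condition rates) gives the causal effect.
Adjusting over the population distribution of starting body condition: 0.269·(0.938−0.700) + 0.334·(0.522−0.375) + 0.397·(0.487−0.300) = +0.187.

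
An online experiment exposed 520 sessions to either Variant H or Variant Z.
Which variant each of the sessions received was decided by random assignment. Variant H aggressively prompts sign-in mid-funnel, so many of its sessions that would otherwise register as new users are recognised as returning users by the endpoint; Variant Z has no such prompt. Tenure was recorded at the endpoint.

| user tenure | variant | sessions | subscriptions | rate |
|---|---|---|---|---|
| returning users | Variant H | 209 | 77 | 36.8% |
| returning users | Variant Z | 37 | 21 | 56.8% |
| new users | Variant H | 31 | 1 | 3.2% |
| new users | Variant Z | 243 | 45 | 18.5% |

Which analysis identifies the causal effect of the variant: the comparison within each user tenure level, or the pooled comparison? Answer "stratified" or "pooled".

pooled

Within every user tenure level Variant Z has the higher rate, yet pooled Variant H does — Simpson's reversal.
User tenure is downstream of the variant. One should not condition on a consequence of treatment, so the overall rates are the right comparison.
Pooled: Variant H 32.5% vs Variant Z 23.6%; Variant H is higher overall.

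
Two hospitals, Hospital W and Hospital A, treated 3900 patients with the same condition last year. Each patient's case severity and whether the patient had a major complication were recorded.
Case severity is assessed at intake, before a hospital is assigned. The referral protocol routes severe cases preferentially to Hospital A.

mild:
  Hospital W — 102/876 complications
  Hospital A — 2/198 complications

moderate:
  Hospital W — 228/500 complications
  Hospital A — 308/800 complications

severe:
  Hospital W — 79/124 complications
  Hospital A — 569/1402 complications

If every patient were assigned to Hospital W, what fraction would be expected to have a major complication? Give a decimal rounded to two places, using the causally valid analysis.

0.43

Within every case severity level Hospital A has the lower rate, yet pooled Hospital W does — Simpson's reversal.
Nothing the hospital does changes case severity; the imbalance is an allocation artefact. With case severity also predicting the outcome, the pooled figure is confounded, and the within-stratum comparison is the causal one.
Standardising Hospital W to the population case severity mix: 0.275·102/876 + 0.333·228/500 + 0.391·79/124 = 0.433.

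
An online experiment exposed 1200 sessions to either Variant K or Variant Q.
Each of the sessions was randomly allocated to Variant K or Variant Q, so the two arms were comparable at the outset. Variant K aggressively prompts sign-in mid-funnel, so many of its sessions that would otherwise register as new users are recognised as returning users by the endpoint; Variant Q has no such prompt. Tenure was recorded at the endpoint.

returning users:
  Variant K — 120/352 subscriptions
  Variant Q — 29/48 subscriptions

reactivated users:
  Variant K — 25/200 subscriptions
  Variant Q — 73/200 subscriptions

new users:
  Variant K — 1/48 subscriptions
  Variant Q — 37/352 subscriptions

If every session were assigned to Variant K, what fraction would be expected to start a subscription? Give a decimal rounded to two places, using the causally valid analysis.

0.24

The distribution of user tenure is itself part of what the variant does — it is an intermediate outcome. Holding it fixed would remove that part of the effect; the total effect is the pooled difference.
So P(outcome | do(Variant K)) is just the pooled rate for Variant K: 146/600 = 0.243.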